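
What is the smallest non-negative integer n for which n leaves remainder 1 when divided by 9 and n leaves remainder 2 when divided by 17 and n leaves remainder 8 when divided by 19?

The moduli are pairwise coprime; M = 9·17·19 = 2907.
M/9 = 323; 323 ≡ 8 (mod 9); 8·8 ≡ 1, so inverse 8.
M/17 = 171; 171 ≡ 1 (mod 17), inverse 1.
M/19 = 153; 153 ≡ 1 (mod 19), inverse 1.
n ≡ 1·323·8 + 2·171·1 + 8·153·1 = 4150.
4150 mod 2907 = 1243.

1243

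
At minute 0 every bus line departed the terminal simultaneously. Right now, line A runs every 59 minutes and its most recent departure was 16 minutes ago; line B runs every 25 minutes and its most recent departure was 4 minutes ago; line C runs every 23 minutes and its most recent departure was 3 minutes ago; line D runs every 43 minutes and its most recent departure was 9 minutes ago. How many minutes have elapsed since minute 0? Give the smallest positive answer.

From t ≡ 16 (mod 59) write t = 16 + 59s. Substituting into t ≡ 4 (mod 25) gives 59s ≡ 13 (mod 25), and since 9⁻¹ ≡ 14 (mod 25), s ≡ 7. Hence t ≡ 16 + 59·7 = 429 (mod 1475).
From t ≡ 429 (mod 1475) write t = 429 + 1475s. Substituting into t ≡ 3 (mod 23) gives 1475s ≡ 11 (mod 23), and since 3⁻¹ ≡ 8 (mod 23), s ≡ 19. Hence t ≡ 429 + 1475·19 = 28454 (mod 33925).
From t ≡ 28454 (mod 33925) write t = 28454 + 33925s. Substituting into t ≡ 9 (mod 43) gives 33925s ≡ 21 (mod 43), and since 41⁻¹ ≡ 21 (mod 43), s ≡ 11. Hence t ≡ 28454 + 33925·11 = 401629 (mod 1458775).

401629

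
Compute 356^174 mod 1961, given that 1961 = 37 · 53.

998

Mod 37: 356 ≡ 23; by Fermat, exponent reduces to 174 mod 36 = 30; 23^30 ≡ 36 (mod 37).
Mod 53: 356 ≡ 38; by Fermat, exponent reduces to 174 mod 52 = 18; 38^18 ≡ 44 (mod 53).
Combine by CRT: x ≡ 36 (mod 37), x ≡ 44 (mod 53) ⇒ x ≡ 998 (mod 1961).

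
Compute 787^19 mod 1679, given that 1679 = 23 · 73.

Mod 23: 787 ≡ 5; 5^19 ≡ 7 (mod 23).
Mod 73: 787 ≡ 57; 57^19 ≡ 57 (mod 73).
Combine by CRT: x ≡ 7 (mod 23), x ≡ 57 (mod 73) ⇒ x ≡ 1663 (mod 1679).

1663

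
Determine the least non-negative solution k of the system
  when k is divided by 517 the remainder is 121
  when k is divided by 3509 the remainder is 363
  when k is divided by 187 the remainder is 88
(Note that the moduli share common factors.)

1558359

gcd(517, 3509) = 11 and 11 | (363 − 121), so the pair is consistent; merging gives k ≡ 74052 (mod 164923), where 164923 = lcm(517, 3509).
gcd(164923, 187) = 11 and 11 | (88 − 74052), so the pair is consistent; merging gives k ≡ 1558359 (mod 2803691), where 2803691 = lcm(164923, 187).
The solution is unique modulo lcm(517, 3509, 187) = 2803691.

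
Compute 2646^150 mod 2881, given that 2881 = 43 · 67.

1804

Mod 43: 2646 ≡ 23; by Fermat, exponent reduces to 150 mod 42 = 24; 23^24 ≡ 41 (mod 43).
Mod 67: 2646 ≡ 33; by Fermat, exponent reduces to 150 mod 66 = 18; 33^18 ≡ 62 (mod 67).
Combine by CRT: x ≡ 41 (mod 43), x ≡ 62 (mod 67) ⇒ x ≡ 1804 (mod 2881).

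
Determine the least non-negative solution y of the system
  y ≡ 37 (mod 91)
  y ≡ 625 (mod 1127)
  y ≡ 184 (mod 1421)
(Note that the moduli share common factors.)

312804

gcd(91, 1127) = 7 and 7 | (625 − 37), so the pair is consistent; merging gives y ≡ 5133 (mod 14651), where 14651 = lcm(91, 1127).
gcd(14651, 1421) = 49 and 49 | (184 − 5133), so the pair is consistent; merging gives y ≡ 312804 (mod 424879), where 424879 = lcm(14651, 1421).
The solution is unique modulo lcm(91, 1127, 1421) = 424879.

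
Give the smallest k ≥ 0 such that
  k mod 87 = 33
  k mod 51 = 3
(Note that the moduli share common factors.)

207

gcd(87, 51) = 3 and 3 | (3 − 33), so the pair is consistent; merging gives k ≡ 207 (mod 1479), where 1479 = lcm(87, 51).
The solution is unique modulo lcm(87, 51) = 1479.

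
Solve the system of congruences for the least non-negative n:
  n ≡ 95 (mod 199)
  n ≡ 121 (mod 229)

From n ≡ 95 (mod 199) write n = 95 + 199t. Substituting into n ≡ 121 (mod 229) gives 199t ≡ 26 (mod 229), and since 199⁻¹ ≡ 145 (mod 229), t ≡ 106. Hence n ≡ 95 + 199·106 = 21189 (mod 45571).

21189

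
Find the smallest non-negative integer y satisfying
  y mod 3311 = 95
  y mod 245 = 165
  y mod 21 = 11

298085

Combine the congruences pairwise.
gcd(3311, 245) = 7 and 7 | (165 − 95), so the pair is consistent; merging gives y ≡ 66315 (mod 115885), where 115885 = lcm(3311, 245).
gcd(115885, 21) = 7 and 7 | (11 − 66315), so the pair is consistent; merging gives y ≡ 298085 (mod 347655), where 347655 = lcm(115885, 21).
The solution is unique modulo lcm(3311, 245, 21) = 347655.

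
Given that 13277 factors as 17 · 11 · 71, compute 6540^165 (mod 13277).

9404

Mod 17: 6540 ≡ 12; by Fermat, exponent reduces to 165 mod 16 = 5; 12^5 ≡ 3 (mod 17).
Mod 11: 6540 ≡ 6; by Fermat, exponent reduces to 165 mod 10 = 5; 6^5 ≡ 10 (mod 11).
Mod 71: 6540 ≡ 8; by Fermat, exponent reduces to 165 mod 70 = 25; 8^25 ≡ 32 (mod 71).
Combine by CRT: x ≡ 3 (mod 17), x ≡ 10 (mod 11), x ≡ 32 (mod 71) ⇒ x ≡ 9404 (mod 13277).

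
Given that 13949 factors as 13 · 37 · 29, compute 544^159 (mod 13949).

Mod 13: 544 ≡ 11; by Fermat, exponent reduces to 159 mod 12 = 3; 11^3 ≡ 5 (mod 13).
Mod 37: 544 ≡ 26; by Fermat, exponent reduces to 159 mod 36 = 15; 26^15 ≡ 1 (mod 37).
Mod 29: 544 ≡ 22; by Fermat, exponent reduces to 159 mod 28 = 19; 22^19 ≡ 13 (mod 29).
Combine by CRT: x ≡ 5 (mod 13), x ≡ 1 (mod 37), x ≡ 13 (mod 29) ⇒ x ≡ 8104 (mod 13949).

8104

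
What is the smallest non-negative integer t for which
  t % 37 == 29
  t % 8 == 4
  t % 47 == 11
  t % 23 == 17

Combine the congruences pairwise.
From t ≡ 29 (mod 37) write t = 29 + 37s. Substituting into t ≡ 4 (mod 8) gives 37s ≡ 7 (mod 8), and since 5⁻¹ ≡ 5 (mod 8), s ≡ 3. Hence t ≡ 29 + 37·3 = 140 (mod 296).
From t ≡ 140 (mod 296) write t = 140 + 296s. Substituting into t ≡ 11 (mod 47) gives 296s ≡ 12 (mod 47), and since 14⁻¹ ≡ 37 (mod 47), s ≡ 21. Hence t ≡ 140 + 296·21 = 6356 (mod 13912).
From t ≡ 6356 (mod 13912) write t = 6356 + 13912s. Substituting into t ≡ 17 (mod 23) gives 13912s ≡ 9 (mod 23), and since 20⁻¹ ≡ 15 (mod 23), s ≡ 20. Hence t ≡ 6356 + 13912·20 = 284596 (mod 319976).

284596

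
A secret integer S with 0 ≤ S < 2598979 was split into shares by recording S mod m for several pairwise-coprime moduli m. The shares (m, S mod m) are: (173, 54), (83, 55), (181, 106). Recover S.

1423671

The moduli are pairwise coprime; N = 173·83·181 = 2598979.
N/173 = 15023; 15023 ≡ 145 (mod 173); 145·105 ≡ 1, so inverse 105.
N/83 = 31313; 31313 ≡ 22 (mod 83); 22·34 ≡ 1, so inverse 34.
N/181 = 14359; 14359 ≡ 60 (mod 181); 60·178 ≡ 1, so inverse 178.
S ≡ 54·15023·105 + 55·31313·34 + 106·14359·178 = 414661332.
414661332 mod 2598979 = 1423671.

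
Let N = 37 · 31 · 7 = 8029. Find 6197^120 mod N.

Mod 37: 6197 ≡ 18; by Fermat, exponent reduces to 120 mod 36 = 12; 18^12 ≡ 10 (mod 37).
Mod 31: 6197 ≡ 28; since 30 | 120, by Fermat 28^120 ≡ 1 (mod 31).
Mod 7: 6197 ≡ 2; since 6 | 120, by Fermat 2^120 ≡ 1 (mod 7).
Combine by CRT: x ≡ 10 (mod 37), x ≡ 1 (mod 31), x ≡ 1 (mod 7) ⇒ x ≡ 2822 (mod 8029).

2822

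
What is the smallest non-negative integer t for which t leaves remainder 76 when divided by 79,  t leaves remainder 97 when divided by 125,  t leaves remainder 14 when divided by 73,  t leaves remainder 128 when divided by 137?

The moduli are pairwise coprime; N = 79·125·73·137 = 98759875.
N/79 = 1250125; 1250125 ≡ 29 (mod 79); 29·30 ≡ 1, so inverse 30.
N/125 = 790079; 790079 ≡ 79 (mod 125); 79·19 ≡ 1, so inverse 19.
N/73 = 1352875; 1352875 ≡ 39 (mod 73); 39·15 ≡ 1, so inverse 15.
N/137 = 720875; 720875 ≡ 118 (mod 137); 118·36 ≡ 1, so inverse 36.
t ≡ 76·1250125·30 + 97·790079·19 + 14·1352875·15 + 128·720875·36 = 7912296347.
7912296347 mod 98759875 = 11506347.

11506347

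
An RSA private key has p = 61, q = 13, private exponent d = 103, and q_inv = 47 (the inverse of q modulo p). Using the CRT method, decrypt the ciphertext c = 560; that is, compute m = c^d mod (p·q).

d_p = d mod (p−1) = 103 mod 60 = 43; d_q = d mod (q−1) = 7.
m₁ = c^(d_p) mod p: c ≡ 11 (mod 61), and 11^43 mod 61 = 50.
m₂ = c^(d_q) mod q: c ≡ 1 (mod 13), and 1^7 mod 13 = 1.
h = q_inv·(m₁ − m₂) mod p = 47·(50 − 1) mod 61 = 46.
m = m₂ + h·q = 1 + 46·13 = 599.

599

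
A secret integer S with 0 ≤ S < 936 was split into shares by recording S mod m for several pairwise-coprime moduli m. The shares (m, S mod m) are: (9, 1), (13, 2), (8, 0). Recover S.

496

The moduli are pairwise coprime; N = 9·13·8 = 936.
N/9 = 104; 104 ≡ 5 (mod 9); 5·2 ≡ 1, so inverse 2.
N/13 = 72; 72 ≡ 7 (mod 13); 7·2 ≡ 1, so inverse 2.
N/8 = 117; 117 ≡ 5 (mod 8); 5·5 ≡ 1, so inverse 5.
S ≡ 1·104·2 + 2·72·2 + 0·117·5 = 496.
496 mod 936 = 496.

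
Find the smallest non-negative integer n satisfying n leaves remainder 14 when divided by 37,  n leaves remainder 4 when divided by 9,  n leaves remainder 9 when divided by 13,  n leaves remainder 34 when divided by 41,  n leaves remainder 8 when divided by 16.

1745896

The moduli are pairwise coprime; M = 37·9·13·41·16 = 2839824.
M/37 = 76752; 76752 ≡ 14 (mod 37); 14·8 ≡ 1, so inverse 8.
M/9 = 315536; 315536 ≡ 5 (mod 9); 5·2 ≡ 1, so inverse 2.
M/13 = 218448; 218448 ≡ 9 (mod 13); 9·3 ≡ 1, so inverse 3.
M/41 = 69264; 69264 ≡ 15 (mod 41); 15·11 ≡ 1, so inverse 11.
M/16 = 177489; 177489 ≡ 1 (mod 16), inverse 1.
n ≡ 14·76752·8 + 4·315536·2 + 9·218448·3 + 34·69264·11 + 8·177489·1 = 44343256.
44343256 mod 2839824 = 1745896.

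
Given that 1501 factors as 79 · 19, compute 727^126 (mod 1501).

1274

Mod 79: 727 ≡ 16; by Fermat, exponent reduces to 126 mod 78 = 48; 16^48 ≡ 10 (mod 79).
Mod 19: 727 ≡ 5; since 18 | 126, by Fermat 5^126 ≡ 1 (mod 19).
Combine by CRT: x ≡ 10 (mod 79), x ≡ 1 (mod 19) ⇒ x ≡ 1274 (mod 1501).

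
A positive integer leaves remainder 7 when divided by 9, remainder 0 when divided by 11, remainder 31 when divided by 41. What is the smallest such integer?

2860

The moduli are pairwise coprime; M = 9·11·41 = 4059.
M/9 = 451; 451 ≡ 1 (mod 9), inverse 1.
M/11 = 369; 369 ≡ 6 (mod 11); 6·2 ≡ 1, so inverse 2.
M/41 = 99; 99 ≡ 17 (mod 41); 17·29 ≡ 1, so inverse 29.
n ≡ 7·451·1 + 0·369·2 + 31·99·29 = 92158.
92158 mod 4059 = 2860.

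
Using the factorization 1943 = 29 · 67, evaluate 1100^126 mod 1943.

Mod 29: 1100 ≡ 27; by Fermat, exponent reduces to 126 mod 28 = 14; 27^14 ≡ 28 (mod 29).
Mod 67: 1100 ≡ 28; by Fermat, exponent reduces to 126 mod 66 = 60; 28^60 ≡ 62 (mod 67).
Combine by CRT: x ≡ 28 (mod 29), x ≡ 62 (mod 67) ⇒ x ≡ 1536 (mod 1943).

1536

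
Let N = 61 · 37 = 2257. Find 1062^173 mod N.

2008

Mod 61: 1062 ≡ 25; by Fermat, exponent reduces to 173 mod 60 = 53; 25^53 ≡ 56 (mod 61).
Mod 37: 1062 ≡ 26; by Fermat, exponent reduces to 173 mod 36 = 29; 26^29 ≡ 10 (mod 37).
Combine by CRT: x ≡ 56 (mod 61), x ≡ 10 (mod 37) ⇒ x ≡ 2008 (mod 2257).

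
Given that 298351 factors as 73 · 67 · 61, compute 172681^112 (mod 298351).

268015

Mod 73: 172681 ≡ 36; by Fermat, exponent reduces to 112 mod 72 = 40; 36^40 ≡ 32 (mod 73).
Mod 67: 172681 ≡ 22; by Fermat, exponent reduces to 112 mod 66 = 46; 22^46 ≡ 15 (mod 67).
Mod 61: 172681 ≡ 51; by Fermat, exponent reduces to 112 mod 60 = 52; 51^52 ≡ 42 (mod 61).
Combine by CRT: x ≡ 32 (mod 73), x ≡ 15 (mod 67), x ≡ 42 (mod 61) ⇒ x ≡ 268015 (mod 298351).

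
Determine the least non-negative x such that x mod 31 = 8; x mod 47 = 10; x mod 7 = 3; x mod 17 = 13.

8564

The moduli are pairwise coprime; N = 31·47·7·17 = 173383.
N/31 = 5593; 5593 ≡ 13 (mod 31); 13·12 ≡ 1, so inverse 12.
N/47 = 3689; 3689 ≡ 23 (mod 47); 23·45 ≡ 1, so inverse 45.
N/7 = 24769; 24769 ≡ 3 (mod 7); 3·5 ≡ 1, so inverse 5.
N/17 = 10199; 10199 ≡ 16 (mod 17); 16·16 ≡ 1, so inverse 16.
x ≡ 8·5593·12 + 10·3689·45 + 3·24769·5 + 13·10199·16 = 4689905.
4689905 mod 173383 = 8564.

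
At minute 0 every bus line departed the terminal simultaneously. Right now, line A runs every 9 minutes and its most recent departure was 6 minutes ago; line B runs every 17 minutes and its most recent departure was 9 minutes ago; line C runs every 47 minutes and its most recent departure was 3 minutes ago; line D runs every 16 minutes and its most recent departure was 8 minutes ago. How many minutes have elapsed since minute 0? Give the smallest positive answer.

Combine the congruences pairwise.
From t ≡ 6 (mod 9) write t = 6 + 9s. Substituting into t ≡ 9 (mod 17) gives 9s ≡ 3 (mod 17), and since 9⁻¹ ≡ 2 (mod 17), s ≡ 6. Hence t ≡ 6 + 9·6 = 60 (mod 153).
From t ≡ 60 (mod 153) write t = 60 + 153s. Substituting into t ≡ 3 (mod 47) gives 153s ≡ 37 (mod 47), and since 12⁻¹ ≡ 4 (mod 47), s ≡ 7. Hence t ≡ 60 + 153·7 = 1131 (mod 7191).
From t ≡ 1131 (mod 7191) write t = 1131 + 7191s. Substituting into t ≡ 8 (mod 16) gives 7191s ≡ 13 (mod 16), and since 7⁻¹ ≡ 7 (mod 16), s ≡ 11. Hence t ≡ 1131 + 7191·11 = 80232 (mod 115056).

80232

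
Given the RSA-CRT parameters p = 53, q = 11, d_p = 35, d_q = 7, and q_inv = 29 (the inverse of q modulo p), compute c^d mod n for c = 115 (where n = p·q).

m₁ = c^(d_p) mod p: c ≡ 9 (mod 53), and 9^35 mod 53 = 29.
m₂ = c^(d_q) mod q: c ≡ 5 (mod 11), and 5^7 mod 11 = 3.
h = q_inv·(m₁ − m₂) mod p = 29·(29 − 3) mod 53 = 12.
m = m₂ + h·q = 3 + 12·11 = 135.

135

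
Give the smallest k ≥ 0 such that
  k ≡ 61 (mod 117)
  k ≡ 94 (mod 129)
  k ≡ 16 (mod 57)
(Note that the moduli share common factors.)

Combine the congruences pairwise.
gcd(117, 129) = 3 and 3 | (94 − 61), so the pair is consistent; merging gives k ≡ 997 (mod 5031), where 5031 = lcm(117, 129).
gcd(5031, 57) = 3 and 3 | (16 − 997), so the pair is consistent; merging gives k ≡ 16090 (mod 95589), where 95589 = lcm(5031, 57).
The solution is unique modulo lcm(117, 129, 57) = 95589.

16090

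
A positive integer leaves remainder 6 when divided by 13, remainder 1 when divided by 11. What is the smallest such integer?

From t ≡ 6 (mod 13) write t = 6 + 13s. Substituting into t ≡ 1 (mod 11) gives 13s ≡ 6 (mod 11), and since 2⁻¹ ≡ 6 (mod 11), s ≡ 3. Hence t ≡ 6 + 13·3 = 45 (mod 143).

45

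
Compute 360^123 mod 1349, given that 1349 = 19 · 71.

Mod 19: 360 ≡ 18; by Fermat, exponent reduces to 123 mod 18 = 15; 18^15 ≡ 18 (mod 19).
Mod 71: 360 ≡ 5; by Fermat, exponent reduces to 123 mod 70 = 53; 5^53 ≡ 54 (mod 71).
Combine by CRT: x ≡ 18 (mod 19), x ≡ 54 (mod 71) ⇒ x ≡ 835 (mod 1349).

835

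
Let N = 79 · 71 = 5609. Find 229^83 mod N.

Mod 79: 229 ≡ 71; by Fermat, exponent reduces to 83 mod 78 = 5; 71^5 ≡ 17 (mod 79).
Mod 71: 229 ≡ 16; by Fermat, exponent reduces to 83 mod 70 = 13; 16^13 ≡ 6 (mod 71).
Combine by CRT: x ≡ 17 (mod 79), x ≡ 6 (mod 71) ⇒ x ≡ 3414 (mod 5609).

3414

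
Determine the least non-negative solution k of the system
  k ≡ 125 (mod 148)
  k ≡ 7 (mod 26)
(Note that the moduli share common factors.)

865

Combine the congruences pairwise.
gcd(148, 26) = 2 and 2 | (7 − 125), so the pair is consistent; merging gives k ≡ 865 (mod 1924), where 1924 = lcm(148, 26).
The solution is unique modulo lcm(148, 26) = 1924.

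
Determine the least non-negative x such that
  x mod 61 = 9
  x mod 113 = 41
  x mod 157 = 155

The moduli are pairwise coprime; N = 61·113·157 = 1082201.
N/61 = 17741; 17741 ≡ 51 (mod 61); 51·6 ≡ 1, so inverse 6.
N/113 = 9577; 9577 ≡ 85 (mod 113); 85·4 ≡ 1, so inverse 4.
N/157 = 6893; 6893 ≡ 142 (mod 157); 142·136 ≡ 1, so inverse 136.
x ≡ 9·17741·6 + 41·9577·4 + 155·6893·136 = 147833082.
147833082 mod 1082201 = 653746.

653746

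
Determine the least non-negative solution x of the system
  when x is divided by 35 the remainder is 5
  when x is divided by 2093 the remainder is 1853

10225

Combine the congruences pairwise.
gcd(35, 2093) = 7 and 7 | (1853 − 5), so the pair is consistent; merging gives x ≡ 10225 (mod 10465), where 10465 = lcm(35, 2093).
The solution is unique modulo lcm(35, 2093) = 10465.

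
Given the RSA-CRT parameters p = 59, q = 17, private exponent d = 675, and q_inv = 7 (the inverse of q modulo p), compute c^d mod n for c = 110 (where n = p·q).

920

d_p = d mod (p−1) = 675 mod 58 = 37; d_q = d mod (q−1) = 3.
m₁ = c^(d_p) mod p: c ≡ 51 (mod 59), and 51^37 mod 59 = 35.
m₂ = c^(d_q) mod q: c ≡ 8 (mod 17), and 8^3 mod 17 = 2.
h = q_inv·(m₁ − m₂) mod p = 7·(35 − 2) mod 59 = 54.
m = m₂ + h·q = 2 + 54·17 = 920.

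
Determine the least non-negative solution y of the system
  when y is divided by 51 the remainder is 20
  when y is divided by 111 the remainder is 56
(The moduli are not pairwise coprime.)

gcd(51, 111) = 3 and 3 | (56 − 20), so the pair is consistent; merging gives y ≡ 1499 (mod 1887), where 1887 = lcm(51, 111).
The solution is unique modulo lcm(51, 111) = 1887.

1499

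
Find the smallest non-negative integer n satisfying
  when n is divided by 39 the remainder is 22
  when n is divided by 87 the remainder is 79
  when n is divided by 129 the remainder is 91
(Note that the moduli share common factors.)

12346

gcd(39, 87) = 3 and 3 | (79 − 22), so the pair is consistent; merging gives n ≡ 1036 (mod 1131), where 1131 = lcm(39, 87).
gcd(1131, 129) = 3 and 3 | (91 − 1036), so the pair is consistent; merging gives n ≡ 12346 (mod 48633), where 48633 = lcm(1131, 129).
The solution is unique modulo lcm(39, 87, 129) = 48633.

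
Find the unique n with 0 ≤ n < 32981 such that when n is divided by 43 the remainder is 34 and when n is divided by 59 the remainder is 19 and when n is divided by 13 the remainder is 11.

The moduli are pairwise coprime; M = 43·59·13 = 32981.
M/43 = 767; 767 ≡ 36 (mod 43); 36·6 ≡ 1, so inverse 6.
M/59 = 559; 559 ≡ 28 (mod 59); 28·19 ≡ 1, so inverse 19.
M/13 = 2537; 2537 ≡ 2 (mod 13); 2·7 ≡ 1, so inverse 7.
n ≡ 34·767·6 + 19·559·19 + 11·2537·7 = 553616.
553616 mod 32981 = 25920.

25920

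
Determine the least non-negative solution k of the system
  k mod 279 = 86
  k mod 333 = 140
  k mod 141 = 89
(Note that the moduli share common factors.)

Combine the congruences pairwise.
gcd(279, 333) = 9 and 9 | (140 − 86), so the pair is consistent; merging gives k ≡ 10130 (mod 10323), where 10323 = lcm(279, 333).
gcd(10323, 141) = 3 and 3 | (89 − 10130), so the pair is consistent; merging gives k ≡ 484988 (mod 485181), where 485181 = lcm(10323, 141).
The solution is unique modulo lcm(279, 333, 141) = 485181.

484988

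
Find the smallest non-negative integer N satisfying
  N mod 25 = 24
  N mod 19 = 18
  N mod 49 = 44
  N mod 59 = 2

The moduli are pairwise coprime; M = 25·19·49·59 = 1373225.
M/25 = 54929; 54929 ≡ 4 (mod 25); 4·19 ≡ 1, so inverse 19.
M/19 = 72275; 72275 ≡ 18 (mod 19); 18·18 ≡ 1, so inverse 18.
M/49 = 28025; 28025 ≡ 46 (mod 49); 46·16 ≡ 1, so inverse 16.
M/59 = 23275; 23275 ≡ 29 (mod 59); 29·57 ≡ 1, so inverse 57.
N ≡ 24·54929·19 + 18·72275·18 + 44·28025·16 + 2·23275·57 = 70847674.
70847674 mod 1373225 = 813199.

813199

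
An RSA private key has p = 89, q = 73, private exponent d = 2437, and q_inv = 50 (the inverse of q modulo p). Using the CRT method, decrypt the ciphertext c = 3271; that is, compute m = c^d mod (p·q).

312

d_p = d mod (p−1) = 2437 mod 88 = 61; d_q = d mod (q−1) = 61.
m₁ = c^(d_p) mod p: c ≡ 67 (mod 89), and 67^61 mod 89 = 45.
m₂ = c^(d_q) mod q: c ≡ 59 (mod 73), and 59^61 mod 73 = 20.
h = q_inv·(m₁ − m₂) mod p = 50·(45 − 20) mod 89 = 4.
m = m₂ + h·q = 20 + 4·73 = 312.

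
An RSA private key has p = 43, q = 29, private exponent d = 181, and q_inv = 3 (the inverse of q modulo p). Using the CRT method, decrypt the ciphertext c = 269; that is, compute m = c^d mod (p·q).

d_p = d mod (p−1) = 181 mod 42 = 13; d_q = d mod (q−1) = 13.
m₁ = c^(d_p) mod p: c ≡ 11 (mod 43), and 11^13 mod 43 = 4.
m₂ = c^(d_q) mod q: c ≡ 8 (mod 29), and 8^13 mod 29 = 18.
h = q_inv·(m₁ − m₂) mod p = 3·(4 − 18) mod 43 = 1.
m = m₂ + h·q = 18 + 1·29 = 47.

47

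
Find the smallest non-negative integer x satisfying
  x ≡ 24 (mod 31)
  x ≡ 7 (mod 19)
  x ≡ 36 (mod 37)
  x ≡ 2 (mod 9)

From x ≡ 24 (mod 31) write x = 24 + 31t. Substituting into x ≡ 7 (mod 19) gives 31t ≡ 2 (mod 19), and since 12⁻¹ ≡ 8 (mod 19), t ≡ 16. Hence x ≡ 24 + 31·16 = 520 (mod 589).
From x ≡ 520 (mod 589) write x = 520 + 589t. Substituting into x ≡ 36 (mod 37) gives 589t ≡ 34 (mod 37), and since 34⁻¹ ≡ 12 (mod 37), t ≡ 1. Hence x ≡ 520 + 589·1 = 1109 (mod 21793).
From x ≡ 1109 (mod 21793) write x = 1109 + 21793t. Substituting into x ≡ 2 (mod 9) gives 21793t ≡ 0 (mod 9), and since 4⁻¹ ≡ 7 (mod 9), t ≡ 0. Hence x ≡ 1109 + 21793·0 = 1109 (mod 196137).

1109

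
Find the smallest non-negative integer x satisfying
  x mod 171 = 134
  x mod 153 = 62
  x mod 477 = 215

gcd(171, 153) = 9 and 9 | (62 − 134), so the pair is consistent; merging gives x ≡ 2357 (mod 2907), where 2907 = lcm(171, 153).
gcd(2907, 477) = 9 and 9 | (215 − 2357), so the pair is consistent; merging gives x ≡ 48869 (mod 154071), where 154071 = lcm(2907, 477).
The solution is unique modulo lcm(171, 153, 477) = 154071.

48869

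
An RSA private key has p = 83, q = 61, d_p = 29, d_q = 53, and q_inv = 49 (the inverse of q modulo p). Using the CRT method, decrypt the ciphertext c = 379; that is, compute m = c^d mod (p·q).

m₁ = c^(d_p) mod p: c ≡ 47 (mod 83), and 47^29 mod 83 = 56.
m₂ = c^(d_q) mod q: c ≡ 13 (mod 61), and 13^53 mod 61 = 47.
h = q_inv·(m₁ − m₂) mod p = 49·(56 − 47) mod 83 = 26.
m = m₂ + h·q = 47 + 26·61 = 1633.

1633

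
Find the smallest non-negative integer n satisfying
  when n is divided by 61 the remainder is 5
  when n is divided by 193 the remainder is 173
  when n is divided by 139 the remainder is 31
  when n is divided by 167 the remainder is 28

The moduli are pairwise coprime; M = 61·193·139·167 = 273286649.
M/61 = 4480109; 4480109 ≡ 25 (mod 61); 25·22 ≡ 1, so inverse 22.
M/193 = 1415993; 1415993 ≡ 145 (mod 193); 145·4 ≡ 1, so inverse 4.
M/139 = 1966091; 1966091 ≡ 75 (mod 139); 75·76 ≡ 1, so inverse 76.
M/167 = 1636447; 1636447 ≡ 14 (mod 167); 14·12 ≡ 1, so inverse 12.
n ≡ 5·4480109·22 + 173·1415993·4 + 31·1966091·76 + 28·1636447·12 = 6654635734.
6654635734 mod 273286649 = 95756158.

95756158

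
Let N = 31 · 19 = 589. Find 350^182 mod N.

577

Mod 31: 350 ≡ 9; by Fermat, exponent reduces to 182 mod 30 = 2; 9^2 ≡ 19 (mod 31).
Mod 19: 350 ≡ 8; by Fermat, exponent reduces to 182 mod 18 = 2; 8^2 ≡ 7 (mod 19).
Combine by CRT: x ≡ 19 (mod 31), x ≡ 7 (mod 19) ⇒ x ≡ 577 (mod 589).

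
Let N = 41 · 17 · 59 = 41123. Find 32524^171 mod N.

25847

Mod 41: 32524 ≡ 11; by Fermat, exponent reduces to 171 mod 40 = 11; 11^11 ≡ 17 (mod 41).
Mod 17: 32524 ≡ 3; by Fermat, exponent reduces to 171 mod 16 = 11; 3^11 ≡ 7 (mod 17).
Mod 59: 32524 ≡ 15; by Fermat, exponent reduces to 171 mod 58 = 55; 15^55 ≡ 5 (mod 59).
Combine by CRT: x ≡ 17 (mod 41), x ≡ 7 (mod 17), x ≡ 5 (mod 59) ⇒ x ≡ 25847 (mod 41123).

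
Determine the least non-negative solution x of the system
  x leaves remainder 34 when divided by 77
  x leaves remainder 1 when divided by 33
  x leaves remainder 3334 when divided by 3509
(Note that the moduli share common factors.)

34915

gcd(77, 33) = 11 and 11 | (1 − 34), so the pair is consistent; merging gives x ≡ 34 (mod 231), where 231 = lcm(77, 33).
gcd(231, 3509) = 11 and 11 | (3334 − 34), so the pair is consistent; merging gives x ≡ 34915 (mod 73689), where 73689 = lcm(231, 3509).
The solution is unique modulo lcm(77, 33, 3509) = 73689.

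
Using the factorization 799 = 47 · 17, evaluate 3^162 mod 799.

Mod 47: 3 ≡ 3; by Fermat, exponent reduces to 162 mod 46 = 24; 3^24 ≡ 3 (mod 47).
Mod 17: 3 ≡ 3; by Fermat, exponent reduces to 162 mod 16 = 2; 3^2 ≡ 9 (mod 17).
Combine by CRT: x ≡ 3 (mod 47), x ≡ 9 (mod 17) ⇒ x ≡ 332 (mod 799).

332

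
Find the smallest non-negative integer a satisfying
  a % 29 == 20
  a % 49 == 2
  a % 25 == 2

18377

From a ≡ 20 (mod 29) write a = 20 + 29t. Substituting into a ≡ 2 (mod 49) gives 29t ≡ 31 (mod 49), and since 29⁻¹ ≡ 22 (mod 49), t ≡ 45. Hence a ≡ 20 + 29·45 = 1325 (mod 1421).
From a ≡ 1325 (mod 1421) write a = 1325 + 1421t. Substituting into a ≡ 2 (mod 25) gives 1421t ≡ 2 (mod 25), and since 21⁻¹ ≡ 6 (mod 25), t ≡ 12. Hence a ≡ 1325 + 1421·12 = 18377 (mod 35525).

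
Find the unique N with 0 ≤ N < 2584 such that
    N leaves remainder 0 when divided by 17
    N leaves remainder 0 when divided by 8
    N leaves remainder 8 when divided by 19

1224

The moduli are pairwise coprime; M = 17·8·19 = 2584.
M/17 = 152; 152 ≡ 16 (mod 17); 16·16 ≡ 1, so inverse 16.
M/8 = 323; 323 ≡ 3 (mod 8); 3·3 ≡ 1, so inverse 3.
M/19 = 136; 136 ≡ 3 (mod 19); 3·13 ≡ 1, so inverse 13.
N ≡ 0·152·16 + 0·323·3 + 8·136·13 = 14144.
14144 mod 2584 = 1224.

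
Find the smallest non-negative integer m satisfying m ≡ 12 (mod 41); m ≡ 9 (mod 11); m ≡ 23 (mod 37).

504

The moduli are pairwise coprime; N = 41·11·37 = 16687.
N/41 = 407; 407 ≡ 38 (mod 41); 38·27 ≡ 1, so inverse 27.
N/11 = 1517; 1517 ≡ 10 (mod 11); 10·10 ≡ 1, so inverse 10.
N/37 = 451; 451 ≡ 7 (mod 37); 7·16 ≡ 1, so inverse 16.
m ≡ 12·407·27 + 9·1517·10 + 23·451·16 = 434366.
434366 mod 16687 = 504.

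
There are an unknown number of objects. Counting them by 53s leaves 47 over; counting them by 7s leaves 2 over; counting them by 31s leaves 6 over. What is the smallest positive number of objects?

471

The moduli are pairwise coprime; M = 53·7·31 = 11501.
M/53 = 217; 217 ≡ 5 (mod 53); 5·32 ≡ 1, so inverse 32.
M/7 = 1643; 1643 ≡ 5 (mod 7); 5·3 ≡ 1, so inverse 3.
M/31 = 371; 371 ≡ 30 (mod 31); 30·30 ≡ 1, so inverse 30.
N ≡ 47·217·32 + 2·1643·3 + 6·371·30 = 403006.
403006 mod 11501 = 471.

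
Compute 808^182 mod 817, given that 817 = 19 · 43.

Mod 19: 808 ≡ 10; by Fermat, exponent reduces to 182 mod 18 = 2; 10^2 ≡ 5 (mod 19).
Mod 43: 808 ≡ 34; by Fermat, exponent reduces to 182 mod 42 = 14; 34^14 ≡ 6 (mod 43).
Combine by CRT: x ≡ 5 (mod 19), x ≡ 6 (mod 43) ⇒ x ≡ 651 (mod 817).

651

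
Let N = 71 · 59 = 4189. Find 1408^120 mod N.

1323

Mod 71: 1408 ≡ 59; by Fermat, exponent reduces to 120 mod 70 = 50; 59^50 ≡ 45 (mod 71).
Mod 59: 1408 ≡ 51; by Fermat, exponent reduces to 120 mod 58 = 4; 51^4 ≡ 25 (mod 59).
Combine by CRT: x ≡ 45 (mod 71), x ≡ 25 (mod 59) ⇒ x ≡ 1323 (mod 4189).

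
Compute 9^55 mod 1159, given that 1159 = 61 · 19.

123

Mod 61: 9 ≡ 9; 9^55 ≡ 1 (mod 61).
Mod 19: 9 ≡ 9; by Fermat, exponent reduces to 55 mod 18 = 1; 9^1 ≡ 9 (mod 19).
Combine by CRT: x ≡ 1 (mod 61), x ≡ 9 (mod 19) ⇒ x ≡ 123 (mod 1159).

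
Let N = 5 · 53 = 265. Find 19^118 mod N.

146

Mod 5: 19 ≡ 4; by Fermat, exponent reduces to 118 mod 4 = 2; 4^2 ≡ 1 (mod 5).
Mod 53: 19 ≡ 19; by Fermat, exponent reduces to 118 mod 52 = 14; 19^14 ≡ 40 (mod 53).
Combine by CRT: x ≡ 1 (mod 5), x ≡ 40 (mod 53) ⇒ x ≡ 146 (mod 265).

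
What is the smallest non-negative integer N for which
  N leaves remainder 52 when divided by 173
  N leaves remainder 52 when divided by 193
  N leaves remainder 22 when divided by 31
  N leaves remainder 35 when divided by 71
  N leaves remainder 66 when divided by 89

The moduli are pairwise coprime; M = 173·193·31·71·89 = 6540537821.
M/173 = 37806577; 37806577 ≡ 22 (mod 173); 22·118 ≡ 1, so inverse 118.
M/193 = 33888797; 33888797 ≡ 120 (mod 193); 120·37 ≡ 1, so inverse 37.
M/31 = 210985091; 210985091 ≡ 21 (mod 31); 21·3 ≡ 1, so inverse 3.
M/71 = 92120251; 92120251 ≡ 23 (mod 71); 23·34 ≡ 1, so inverse 34.
M/89 = 73489189; 73489189 ≡ 20 (mod 89); 20·49 ≡ 1, so inverse 49.
N ≡ 52·37806577·118 + 52·33888797·37 + 22·210985091·3 + 35·92120251·34 + 66·73489189·49 = 658395353822.
658395353822 mod 6540537821 = 4341571722.

4341571722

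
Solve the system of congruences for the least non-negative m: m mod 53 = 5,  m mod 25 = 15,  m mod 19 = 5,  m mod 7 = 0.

5040

The moduli are pairwise coprime; N = 53·25·19·7 = 176225.
N/53 = 3325; 3325 ≡ 39 (mod 53); 39·34 ≡ 1, so inverse 34.
N/25 = 7049; 7049 ≡ 24 (mod 25); 24·24 ≡ 1, so inverse 24.
N/19 = 9275; 9275 ≡ 3 (mod 19); 3·13 ≡ 1, so inverse 13.
N/7 = 25175; 25175 ≡ 3 (mod 7); 3·5 ≡ 1, so inverse 5.
m ≡ 5·3325·34 + 15·7049·24 + 5·9275·13 + 0·25175·5 = 3705765.
3705765 mod 176225 = 5040.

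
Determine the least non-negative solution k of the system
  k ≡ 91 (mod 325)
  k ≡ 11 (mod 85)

Combine the congruences pairwise.
gcd(325, 85) = 5 and 5 | (11 − 91), so the pair is consistent; merging gives k ≡ 3666 (mod 5525), where 5525 = lcm(325, 85).
The solution is unique modulo lcm(325, 85) = 5525.

3666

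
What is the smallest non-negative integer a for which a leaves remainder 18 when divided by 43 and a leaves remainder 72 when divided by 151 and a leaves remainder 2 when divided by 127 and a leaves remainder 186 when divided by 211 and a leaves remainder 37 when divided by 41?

From a ≡ 18 (mod 43) write a = 18 + 43t. Substituting into a ≡ 72 (mod 151) gives 43t ≡ 54 (mod 151), and since 43⁻¹ ≡ 144 (mod 151), t ≡ 75. Hence a ≡ 18 + 43·75 = 3243 (mod 6493).
From a ≡ 3243 (mod 6493) write a = 3243 + 6493t. Substituting into a ≡ 2 (mod 127) gives 6493t ≡ 61 (mod 127), and since 16⁻¹ ≡ 8 (mod 127), t ≡ 107. Hence a ≡ 3243 + 6493·107 = 697994 (mod 824611).
From a ≡ 697994 (mod 824611) write a = 697994 + 824611t. Substituting into a ≡ 186 (mod 211) gives 824611t ≡ 180 (mod 211), and since 23⁻¹ ≡ 156 (mod 211), t ≡ 17. Hence a ≡ 697994 + 824611·17 = 14716381 (mod 173992921).
From a ≡ 14716381 (mod 173992921) write a = 14716381 + 173992921t. Substituting into a ≡ 37 (mod 41) gives 173992921t ≡ 32 (mod 41), and since 32⁻¹ ≡ 9 (mod 41), t ≡ 1. Hence a ≡ 14716381 + 173992921·1 = 188709302 (mod 7133709761).

188709302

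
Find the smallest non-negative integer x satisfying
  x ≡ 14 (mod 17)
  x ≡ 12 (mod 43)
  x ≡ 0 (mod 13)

6032

Combine the congruences pairwise.
From x ≡ 14 (mod 17) write x = 14 + 17t. Substituting into x ≡ 12 (mod 43) gives 17t ≡ 41 (mod 43), and since 17⁻¹ ≡ 38 (mod 43), t ≡ 10. Hence x ≡ 14 + 17·10 = 184 (mod 731).
From x ≡ 184 (mod 731) write x = 184 + 731t. Substituting into x ≡ 0 (mod 13) gives 731t ≡ 11 (mod 13), and since 3⁻¹ ≡ 9 (mod 13), t ≡ 8. Hence x ≡ 184 + 731·8 = 6032 (mod 9503).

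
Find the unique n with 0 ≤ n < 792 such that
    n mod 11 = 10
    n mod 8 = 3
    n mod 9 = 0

The moduli are pairwise coprime; M = 11·8·9 = 792.
M/11 = 72; 72 ≡ 6 (mod 11); 6·2 ≡ 1, so inverse 2.
M/8 = 99; 99 ≡ 3 (mod 8); 3·3 ≡ 1, so inverse 3.
M/9 = 88; 88 ≡ 7 (mod 9); 7·4 ≡ 1, so inverse 4.
n ≡ 10·72·2 + 3·99·3 + 0·88·4 = 2331.
2331 mod 792 = 747.

747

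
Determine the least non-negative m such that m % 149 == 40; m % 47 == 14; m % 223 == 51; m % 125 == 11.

14192886

Combine the congruences pairwise.
From m ≡ 40 (mod 149) write m = 40 + 149t. Substituting into m ≡ 14 (mod 47) gives 149t ≡ 21 (mod 47), and since 8⁻¹ ≡ 6 (mod 47), t ≡ 32. Hence m ≡ 40 + 149·32 = 4808 (mod 7003).
From m ≡ 4808 (mod 7003) write m = 4808 + 7003t. Substituting into m ≡ 51 (mod 223) gives 7003t ≡ 149 (mod 223), and since 90⁻¹ ≡ 57 (mod 223), t ≡ 19. Hence m ≡ 4808 + 7003·19 = 137865 (mod 1561669).
From m ≡ 137865 (mod 1561669) write m = 137865 + 1561669t. Substituting into m ≡ 11 (mod 125) gives 1561669t ≡ 21 (mod 125), and since 44⁻¹ ≡ 54 (mod 125), t ≡ 9. Hence m ≡ 137865 + 1561669·9 = 14192886 (mod 195208625).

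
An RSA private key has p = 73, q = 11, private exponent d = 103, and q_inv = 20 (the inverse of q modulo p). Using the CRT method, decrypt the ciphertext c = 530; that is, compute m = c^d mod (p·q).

d_p = d mod (p−1) = 103 mod 72 = 31; d_q = d mod (q−1) = 3.
m₁ = c^(d_p) mod p: c ≡ 19 (mod 73), and 19^31 mod 73 = 67.
m₂ = c^(d_q) mod q: c ≡ 2 (mod 11), and 2^3 mod 11 = 8.
h = q_inv·(m₁ − m₂) mod p = 20·(67 − 8) mod 73 = 12.
m = m₂ + h·q = 8 + 12·11 = 140.

140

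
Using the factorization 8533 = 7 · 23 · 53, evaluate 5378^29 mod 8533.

5926

Mod 7: 5378 ≡ 2; by Fermat, exponent reduces to 29 mod 6 = 5; 2^5 ≡ 4 (mod 7).
Mod 23: 5378 ≡ 19; by Fermat, exponent reduces to 29 mod 22 = 7; 19^7 ≡ 15 (mod 23).
Mod 53: 5378 ≡ 25; 25^29 ≡ 43 (mod 53).
Combine by CRT: x ≡ 4 (mod 7), x ≡ 15 (mod 23), x ≡ 43 (mod 53) ⇒ x ≡ 5926 (mod 8533).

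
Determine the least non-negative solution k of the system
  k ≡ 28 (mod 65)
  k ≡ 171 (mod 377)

Combine the congruences pairwise.
gcd(65, 377) = 13 and 13 | (171 − 28), so the pair is consistent; merging gives k ≡ 548 (mod 1885), where 1885 = lcm(65, 377).
The solution is unique modulo lcm(65, 377) = 1885.

548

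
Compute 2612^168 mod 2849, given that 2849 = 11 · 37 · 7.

Mod 11: 2612 ≡ 5; by Fermat, exponent reduces to 168 mod 10 = 8; 5^8 ≡ 4 (mod 11).
Mod 37: 2612 ≡ 22; by Fermat, exponent reduces to 168 mod 36 = 24; 22^24 ≡ 10 (mod 37).
Mod 7: 2612 ≡ 1; since 6 | 168, by Fermat 1^168 ≡ 1 (mod 7).
Combine by CRT: x ≡ 4 (mod 11), x ≡ 10 (mod 37), x ≡ 1 (mod 7) ⇒ x ≡ 1786 (mod 2849).

1786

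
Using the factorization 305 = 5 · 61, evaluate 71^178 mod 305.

36

Mod 5: 71 ≡ 1; by Fermat, exponent reduces to 178 mod 4 = 2; 1^2 ≡ 1 (mod 5).
Mod 61: 71 ≡ 10; by Fermat, exponent reduces to 178 mod 60 = 58; 10^58 ≡ 36 (mod 61).
Combine by CRT: x ≡ 1 (mod 5), x ≡ 36 (mod 61) ⇒ x ≡ 36 (mod 305).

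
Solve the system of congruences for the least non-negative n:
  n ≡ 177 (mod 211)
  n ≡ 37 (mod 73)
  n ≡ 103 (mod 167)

2275812

Combine the congruences pairwise.
From n ≡ 177 (mod 211) write n = 177 + 211t. Substituting into n ≡ 37 (mod 73) gives 211t ≡ 6 (mod 73), and since 65⁻¹ ≡ 9 (mod 73), t ≡ 54. Hence n ≡ 177 + 211·54 = 11571 (mod 15403).
From n ≡ 11571 (mod 15403) write n = 11571 + 15403t. Substituting into n ≡ 103 (mod 167) gives 15403t ≡ 55 (mod 167), and since 39⁻¹ ≡ 30 (mod 167), t ≡ 147. Hence n ≡ 11571 + 15403·147 = 2275812 (mod 2572301).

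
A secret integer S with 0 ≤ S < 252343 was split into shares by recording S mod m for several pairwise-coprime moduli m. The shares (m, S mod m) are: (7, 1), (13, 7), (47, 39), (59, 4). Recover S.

97000

From S ≡ 1 (mod 7) write S = 1 + 7t. Substituting into S ≡ 7 (mod 13) gives 7t ≡ 6 (mod 13), and since 7⁻¹ ≡ 2 (mod 13), t ≡ 12. Hence S ≡ 1 + 7·12 = 85 (mod 91).
From S ≡ 85 (mod 91) write S = 85 + 91t. Substituting into S ≡ 39 (mod 47) gives 91t ≡ 1 (mod 47), and since 44⁻¹ ≡ 31 (mod 47), t ≡ 31. Hence S ≡ 85 + 91·31 = 2906 (mod 4277).
From S ≡ 2906 (mod 4277) write S = 2906 + 4277t. Substituting into S ≡ 4 (mod 59) gives 4277t ≡ 48 (mod 59), and since 29⁻¹ ≡ 57 (mod 59), t ≡ 22. Hence S ≡ 2906 + 4277·22 = 97000 (mod 252343).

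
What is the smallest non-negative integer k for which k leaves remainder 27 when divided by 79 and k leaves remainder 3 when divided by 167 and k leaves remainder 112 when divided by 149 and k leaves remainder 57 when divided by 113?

From k ≡ 27 (mod 79) write k = 27 + 79t. Substituting into k ≡ 3 (mod 167) gives 79t ≡ 143 (mod 167), and since 79⁻¹ ≡ 74 (mod 167), t ≡ 61. Hence k ≡ 27 + 79·61 = 4846 (mod 13193).
From k ≡ 4846 (mod 13193) write k = 4846 + 13193t. Substituting into k ≡ 112 (mod 149) gives 13193t ≡ 34 (mod 149), and since 81⁻¹ ≡ 46 (mod 149), t ≡ 74. Hence k ≡ 4846 + 13193·74 = 981128 (mod 1965757).
From k ≡ 981128 (mod 1965757) write k = 981128 + 1965757t. Substituting into k ≡ 57 (mod 113) gives 1965757t ≡ 108 (mod 113), and since 9⁻¹ ≡ 88 (mod 113), t ≡ 12. Hence k ≡ 981128 + 1965757·12 = 24570212 (mod 222130541).

24570212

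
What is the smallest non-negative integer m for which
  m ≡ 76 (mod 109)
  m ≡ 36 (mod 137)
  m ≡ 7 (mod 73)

898345

From m ≡ 76 (mod 109) write m = 76 + 109t. Substituting into m ≡ 36 (mod 137) gives 109t ≡ 97 (mod 137), and since 109⁻¹ ≡ 44 (mod 137), t ≡ 21. Hence m ≡ 76 + 109·21 = 2365 (mod 14933).
From m ≡ 2365 (mod 14933) write m = 2365 + 14933t. Substituting into m ≡ 7 (mod 73) gives 14933t ≡ 51 (mod 73), and since 41⁻¹ ≡ 57 (mod 73), t ≡ 60. Hence m ≡ 2365 + 14933·60 = 898345 (mod 1090109).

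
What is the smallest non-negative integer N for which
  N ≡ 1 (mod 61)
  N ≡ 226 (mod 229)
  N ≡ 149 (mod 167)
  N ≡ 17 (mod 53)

From N ≡ 1 (mod 61) write N = 1 + 61t. Substituting into N ≡ 226 (mod 229) gives 61t ≡ 225 (mod 229), and since 61⁻¹ ≡ 214 (mod 229), t ≡ 60. Hence N ≡ 1 + 61·60 = 3661 (mod 13969).
From N ≡ 3661 (mod 13969) write N = 3661 + 13969t. Substituting into N ≡ 149 (mod 167) gives 13969t ≡ 162 (mod 167), and since 108⁻¹ ≡ 150 (mod 167), t ≡ 85. Hence N ≡ 3661 + 13969·85 = 1191026 (mod 2332823).
From N ≡ 1191026 (mod 2332823) write N = 1191026 + 2332823t. Substituting into N ≡ 17 (mod 53) gives 2332823t ≡ 7 (mod 53), and since 28⁻¹ ≡ 36 (mod 53), t ≡ 40. Hence N ≡ 1191026 + 2332823·40 = 94503946 (mod 123639619).

94503946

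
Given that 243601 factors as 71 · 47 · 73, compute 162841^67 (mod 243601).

Mod 71: 162841 ≡ 38; 38^67 ≡ 58 (mod 71).
Mod 47: 162841 ≡ 33; by Fermat, exponent reduces to 67 mod 46 = 21; 33^21 ≡ 41 (mod 47).
Mod 73: 162841 ≡ 51; 51^67 ≡ 10 (mod 73).
Combine by CRT: x ≡ 58 (mod 71), x ≡ 41 (mod 47), x ≡ 10 (mod 73) ⇒ x ≡ 27677 (mod 243601).

27677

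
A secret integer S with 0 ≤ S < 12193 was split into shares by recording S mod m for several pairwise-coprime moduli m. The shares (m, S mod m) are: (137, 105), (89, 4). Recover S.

Combine the congruences pairwise.
From S ≡ 105 (mod 137) write S = 105 + 137t. Substituting into S ≡ 4 (mod 89) gives 137t ≡ 77 (mod 89), and since 48⁻¹ ≡ 13 (mod 89), t ≡ 22. Hence S ≡ 105 + 137·22 = 3119 (mod 12193).

3119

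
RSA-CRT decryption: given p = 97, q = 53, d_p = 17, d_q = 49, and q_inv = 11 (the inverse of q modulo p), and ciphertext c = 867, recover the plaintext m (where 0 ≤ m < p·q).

m₁ = c^(d_p) mod p: c ≡ 91 (mod 97), and 91^17 mod 97 = 81.
m₂ = c^(d_q) mod q: c ≡ 19 (mod 53), and 19^49 mod 53 = 41.
h = q_inv·(m₁ − m₂) mod p = 11·(81 − 41) mod 97 = 52.
m = m₂ + h·q = 41 + 52·53 = 2797.

2797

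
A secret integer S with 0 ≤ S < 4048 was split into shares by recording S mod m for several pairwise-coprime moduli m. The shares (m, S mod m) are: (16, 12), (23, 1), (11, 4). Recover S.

The moduli are pairwise coprime; N = 16·23·11 = 4048.
N/16 = 253; 253 ≡ 13 (mod 16); 13·5 ≡ 1, so inverse 5.
N/23 = 176; 176 ≡ 15 (mod 23); 15·20 ≡ 1, so inverse 20.
N/11 = 368; 368 ≡ 5 (mod 11); 5·9 ≡ 1, so inverse 9.
S ≡ 12·253·5 + 1·176·20 + 4·368·9 = 31948.
31948 mod 4048 = 3612.

3612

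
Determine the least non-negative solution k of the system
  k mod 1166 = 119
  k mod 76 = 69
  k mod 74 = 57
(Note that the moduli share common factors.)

1020369

Combine the congruences pairwise.
gcd(1166, 76) = 2 and 2 | (69 − 119), so the pair is consistent; merging gives k ≡ 1285 (mod 44308), where 44308 = lcm(1166, 76).
gcd(44308, 74) = 2 and 2 | (57 − 1285), so the pair is consistent; merging gives k ≡ 1020369 (mod 1639396), where 1639396 = lcm(44308, 74).
The solution is unique modulo lcm(1166, 76, 74) = 1639396.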